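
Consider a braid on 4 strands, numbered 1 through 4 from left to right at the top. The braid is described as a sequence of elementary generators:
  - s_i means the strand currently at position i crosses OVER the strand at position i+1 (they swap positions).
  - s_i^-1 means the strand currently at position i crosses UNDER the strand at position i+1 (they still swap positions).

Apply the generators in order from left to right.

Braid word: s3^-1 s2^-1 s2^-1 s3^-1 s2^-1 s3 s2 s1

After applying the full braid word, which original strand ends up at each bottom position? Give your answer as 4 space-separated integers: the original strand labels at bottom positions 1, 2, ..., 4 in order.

Gen 1 (s3^-1): strand 3 crosses under strand 4. Perm now: [1 2 4 3]
Gen 2 (s2^-1): strand 2 crosses under strand 4. Perm now: [1 4 2 3]
Gen 3 (s2^-1): strand 4 crosses under strand 2. Perm now: [1 2 4 3]
Gen 4 (s3^-1): strand 4 crosses under strand 3. Perm now: [1 2 3 4]
Gen 5 (s2^-1): strand 2 crosses under strand 3. Perm now: [1 3 2 4]
Gen 6 (s3): strand 2 crosses over strand 4. Perm now: [1 3 4 2]
Gen 7 (s2): strand 3 crosses over strand 4. Perm now: [1 4 3 2]
Gen 8 (s1): strand 1 crosses over strand 4. Perm now: [4 1 3 2]

Answer: 4 1 3 2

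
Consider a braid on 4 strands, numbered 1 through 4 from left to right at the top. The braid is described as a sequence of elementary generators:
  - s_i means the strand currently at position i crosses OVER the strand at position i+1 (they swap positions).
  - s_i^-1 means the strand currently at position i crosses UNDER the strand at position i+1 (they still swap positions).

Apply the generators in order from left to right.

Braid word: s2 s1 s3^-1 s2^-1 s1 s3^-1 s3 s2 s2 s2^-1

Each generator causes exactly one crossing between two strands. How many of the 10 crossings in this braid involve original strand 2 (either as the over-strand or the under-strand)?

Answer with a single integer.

Answer: 4

Derivation:
Gen 1: crossing 2x3. Involves strand 2? yes. Count so far: 1
Gen 2: crossing 1x3. Involves strand 2? no. Count so far: 1
Gen 3: crossing 2x4. Involves strand 2? yes. Count so far: 2
Gen 4: crossing 1x4. Involves strand 2? no. Count so far: 2
Gen 5: crossing 3x4. Involves strand 2? no. Count so far: 2
Gen 6: crossing 1x2. Involves strand 2? yes. Count so far: 3
Gen 7: crossing 2x1. Involves strand 2? yes. Count so far: 4
Gen 8: crossing 3x1. Involves strand 2? no. Count so far: 4
Gen 9: crossing 1x3. Involves strand 2? no. Count so far: 4
Gen 10: crossing 3x1. Involves strand 2? no. Count so far: 4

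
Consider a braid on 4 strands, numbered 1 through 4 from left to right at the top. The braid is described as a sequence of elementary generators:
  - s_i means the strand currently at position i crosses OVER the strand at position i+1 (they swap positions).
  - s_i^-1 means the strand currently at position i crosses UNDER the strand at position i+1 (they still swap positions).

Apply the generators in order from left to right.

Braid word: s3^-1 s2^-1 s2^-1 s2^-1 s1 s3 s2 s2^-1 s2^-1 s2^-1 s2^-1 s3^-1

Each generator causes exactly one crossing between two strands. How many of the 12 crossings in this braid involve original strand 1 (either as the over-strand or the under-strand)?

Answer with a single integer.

Gen 1: crossing 3x4. Involves strand 1? no. Count so far: 0
Gen 2: crossing 2x4. Involves strand 1? no. Count so far: 0
Gen 3: crossing 4x2. Involves strand 1? no. Count so far: 0
Gen 4: crossing 2x4. Involves strand 1? no. Count so far: 0
Gen 5: crossing 1x4. Involves strand 1? yes. Count so far: 1
Gen 6: crossing 2x3. Involves strand 1? no. Count so far: 1
Gen 7: crossing 1x3. Involves strand 1? yes. Count so far: 2
Gen 8: crossing 3x1. Involves strand 1? yes. Count so far: 3
Gen 9: crossing 1x3. Involves strand 1? yes. Count so far: 4
Gen 10: crossing 3x1. Involves strand 1? yes. Count so far: 5
Gen 11: crossing 1x3. Involves strand 1? yes. Count so far: 6
Gen 12: crossing 1x2. Involves strand 1? yes. Count so far: 7

Answer: 7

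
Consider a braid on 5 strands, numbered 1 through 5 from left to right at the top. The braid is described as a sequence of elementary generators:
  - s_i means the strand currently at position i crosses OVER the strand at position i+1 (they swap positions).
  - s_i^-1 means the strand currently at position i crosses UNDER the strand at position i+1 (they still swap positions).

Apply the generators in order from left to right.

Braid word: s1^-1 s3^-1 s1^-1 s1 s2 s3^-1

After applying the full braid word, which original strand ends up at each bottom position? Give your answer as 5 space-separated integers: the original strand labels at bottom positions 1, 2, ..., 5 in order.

Gen 1 (s1^-1): strand 1 crosses under strand 2. Perm now: [2 1 3 4 5]
Gen 2 (s3^-1): strand 3 crosses under strand 4. Perm now: [2 1 4 3 5]
Gen 3 (s1^-1): strand 2 crosses under strand 1. Perm now: [1 2 4 3 5]
Gen 4 (s1): strand 1 crosses over strand 2. Perm now: [2 1 4 3 5]
Gen 5 (s2): strand 1 crosses over strand 4. Perm now: [2 4 1 3 5]
Gen 6 (s3^-1): strand 1 crosses under strand 3. Perm now: [2 4 3 1 5]

Answer: 2 4 3 1 5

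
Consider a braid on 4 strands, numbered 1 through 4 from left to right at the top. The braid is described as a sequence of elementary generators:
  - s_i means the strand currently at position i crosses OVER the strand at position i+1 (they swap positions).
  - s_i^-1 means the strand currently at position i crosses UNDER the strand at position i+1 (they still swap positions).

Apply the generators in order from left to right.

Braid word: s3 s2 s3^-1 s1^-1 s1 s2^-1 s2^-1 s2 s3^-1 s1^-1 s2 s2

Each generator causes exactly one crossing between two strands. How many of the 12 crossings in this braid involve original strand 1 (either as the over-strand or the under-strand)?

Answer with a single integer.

Gen 1: crossing 3x4. Involves strand 1? no. Count so far: 0
Gen 2: crossing 2x4. Involves strand 1? no. Count so far: 0
Gen 3: crossing 2x3. Involves strand 1? no. Count so far: 0
Gen 4: crossing 1x4. Involves strand 1? yes. Count so far: 1
Gen 5: crossing 4x1. Involves strand 1? yes. Count so far: 2
Gen 6: crossing 4x3. Involves strand 1? no. Count so far: 2
Gen 7: crossing 3x4. Involves strand 1? no. Count so far: 2
Gen 8: crossing 4x3. Involves strand 1? no. Count so far: 2
Gen 9: crossing 4x2. Involves strand 1? no. Count so far: 2
Gen 10: crossing 1x3. Involves strand 1? yes. Count so far: 3
Gen 11: crossing 1x2. Involves strand 1? yes. Count so far: 4
Gen 12: crossing 2x1. Involves strand 1? yes. Count so far: 5

Answer: 5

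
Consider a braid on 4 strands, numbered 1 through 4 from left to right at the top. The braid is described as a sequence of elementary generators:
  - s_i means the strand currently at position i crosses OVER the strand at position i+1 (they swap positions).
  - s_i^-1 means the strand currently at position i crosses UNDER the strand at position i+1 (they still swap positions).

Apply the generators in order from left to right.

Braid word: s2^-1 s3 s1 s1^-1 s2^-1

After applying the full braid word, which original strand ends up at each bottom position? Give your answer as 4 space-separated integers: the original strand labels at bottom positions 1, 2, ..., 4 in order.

Gen 1 (s2^-1): strand 2 crosses under strand 3. Perm now: [1 3 2 4]
Gen 2 (s3): strand 2 crosses over strand 4. Perm now: [1 3 4 2]
Gen 3 (s1): strand 1 crosses over strand 3. Perm now: [3 1 4 2]
Gen 4 (s1^-1): strand 3 crosses under strand 1. Perm now: [1 3 4 2]
Gen 5 (s2^-1): strand 3 crosses under strand 4. Perm now: [1 4 3 2]

Answer: 1 4 3 2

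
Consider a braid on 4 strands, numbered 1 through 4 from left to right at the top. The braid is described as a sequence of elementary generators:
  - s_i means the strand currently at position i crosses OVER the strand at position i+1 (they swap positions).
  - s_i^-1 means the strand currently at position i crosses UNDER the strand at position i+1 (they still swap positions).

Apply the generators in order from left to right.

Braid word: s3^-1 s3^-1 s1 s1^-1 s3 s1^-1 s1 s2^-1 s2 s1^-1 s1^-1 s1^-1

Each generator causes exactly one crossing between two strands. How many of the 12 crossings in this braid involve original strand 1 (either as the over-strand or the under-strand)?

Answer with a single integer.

Gen 1: crossing 3x4. Involves strand 1? no. Count so far: 0
Gen 2: crossing 4x3. Involves strand 1? no. Count so far: 0
Gen 3: crossing 1x2. Involves strand 1? yes. Count so far: 1
Gen 4: crossing 2x1. Involves strand 1? yes. Count so far: 2
Gen 5: crossing 3x4. Involves strand 1? no. Count so far: 2
Gen 6: crossing 1x2. Involves strand 1? yes. Count so far: 3
Gen 7: crossing 2x1. Involves strand 1? yes. Count so far: 4
Gen 8: crossing 2x4. Involves strand 1? no. Count so far: 4
Gen 9: crossing 4x2. Involves strand 1? no. Count so far: 4
Gen 10: crossing 1x2. Involves strand 1? yes. Count so far: 5
Gen 11: crossing 2x1. Involves strand 1? yes. Count so far: 6
Gen 12: crossing 1x2. Involves strand 1? yes. Count so far: 7

Answer: 7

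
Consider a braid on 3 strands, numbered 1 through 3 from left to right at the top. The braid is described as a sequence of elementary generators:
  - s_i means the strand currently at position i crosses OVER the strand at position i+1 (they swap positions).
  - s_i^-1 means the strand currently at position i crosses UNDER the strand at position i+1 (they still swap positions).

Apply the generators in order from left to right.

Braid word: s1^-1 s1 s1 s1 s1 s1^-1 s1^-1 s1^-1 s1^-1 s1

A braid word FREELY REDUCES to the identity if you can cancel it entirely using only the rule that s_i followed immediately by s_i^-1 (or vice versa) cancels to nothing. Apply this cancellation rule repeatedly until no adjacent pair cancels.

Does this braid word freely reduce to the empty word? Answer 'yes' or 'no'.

Answer: yes

Derivation:
Gen 1 (s1^-1): push. Stack: [s1^-1]
Gen 2 (s1): cancels prior s1^-1. Stack: []
Gen 3 (s1): push. Stack: [s1]
Gen 4 (s1): push. Stack: [s1 s1]
Gen 5 (s1): push. Stack: [s1 s1 s1]
Gen 6 (s1^-1): cancels prior s1. Stack: [s1 s1]
Gen 7 (s1^-1): cancels prior s1. Stack: [s1]
Gen 8 (s1^-1): cancels prior s1. Stack: []
Gen 9 (s1^-1): push. Stack: [s1^-1]
Gen 10 (s1): cancels prior s1^-1. Stack: []
Reduced word: (empty)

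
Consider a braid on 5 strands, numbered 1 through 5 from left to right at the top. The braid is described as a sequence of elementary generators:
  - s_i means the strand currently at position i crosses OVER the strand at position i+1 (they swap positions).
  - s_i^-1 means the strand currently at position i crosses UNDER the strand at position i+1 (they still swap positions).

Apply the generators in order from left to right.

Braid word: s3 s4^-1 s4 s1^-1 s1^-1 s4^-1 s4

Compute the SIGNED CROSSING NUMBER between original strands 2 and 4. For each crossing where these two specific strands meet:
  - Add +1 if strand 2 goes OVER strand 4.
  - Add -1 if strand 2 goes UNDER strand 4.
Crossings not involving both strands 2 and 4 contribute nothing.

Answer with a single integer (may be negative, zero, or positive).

Answer: 0

Derivation:
Gen 1: crossing 3x4. Both 2&4? no. Sum: 0
Gen 2: crossing 3x5. Both 2&4? no. Sum: 0
Gen 3: crossing 5x3. Both 2&4? no. Sum: 0
Gen 4: crossing 1x2. Both 2&4? no. Sum: 0
Gen 5: crossing 2x1. Both 2&4? no. Sum: 0
Gen 6: crossing 3x5. Both 2&4? no. Sum: 0
Gen 7: crossing 5x3. Both 2&4? no. Sum: 0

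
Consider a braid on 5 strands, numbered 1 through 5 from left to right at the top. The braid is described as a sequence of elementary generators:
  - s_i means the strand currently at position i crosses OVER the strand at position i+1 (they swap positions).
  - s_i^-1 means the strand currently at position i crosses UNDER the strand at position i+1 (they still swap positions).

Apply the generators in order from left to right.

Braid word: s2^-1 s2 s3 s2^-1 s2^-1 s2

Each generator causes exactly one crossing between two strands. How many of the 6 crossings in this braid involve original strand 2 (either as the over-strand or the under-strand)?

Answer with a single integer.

Gen 1: crossing 2x3. Involves strand 2? yes. Count so far: 1
Gen 2: crossing 3x2. Involves strand 2? yes. Count so far: 2
Gen 3: crossing 3x4. Involves strand 2? no. Count so far: 2
Gen 4: crossing 2x4. Involves strand 2? yes. Count so far: 3
Gen 5: crossing 4x2. Involves strand 2? yes. Count so far: 4
Gen 6: crossing 2x4. Involves strand 2? yes. Count so far: 5

Answer: 5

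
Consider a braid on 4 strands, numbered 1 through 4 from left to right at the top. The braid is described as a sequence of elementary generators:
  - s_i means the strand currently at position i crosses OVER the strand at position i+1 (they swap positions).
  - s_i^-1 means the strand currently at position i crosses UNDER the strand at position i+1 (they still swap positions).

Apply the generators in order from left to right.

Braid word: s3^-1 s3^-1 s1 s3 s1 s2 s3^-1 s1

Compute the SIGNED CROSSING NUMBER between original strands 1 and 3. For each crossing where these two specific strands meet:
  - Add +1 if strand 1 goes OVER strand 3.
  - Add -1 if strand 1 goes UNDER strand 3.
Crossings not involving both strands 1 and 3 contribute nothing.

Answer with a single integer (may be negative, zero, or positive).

Answer: 0

Derivation:
Gen 1: crossing 3x4. Both 1&3? no. Sum: 0
Gen 2: crossing 4x3. Both 1&3? no. Sum: 0
Gen 3: crossing 1x2. Both 1&3? no. Sum: 0
Gen 4: crossing 3x4. Both 1&3? no. Sum: 0
Gen 5: crossing 2x1. Both 1&3? no. Sum: 0
Gen 6: crossing 2x4. Both 1&3? no. Sum: 0
Gen 7: crossing 2x3. Both 1&3? no. Sum: 0
Gen 8: crossing 1x4. Both 1&3? no. Sum: 0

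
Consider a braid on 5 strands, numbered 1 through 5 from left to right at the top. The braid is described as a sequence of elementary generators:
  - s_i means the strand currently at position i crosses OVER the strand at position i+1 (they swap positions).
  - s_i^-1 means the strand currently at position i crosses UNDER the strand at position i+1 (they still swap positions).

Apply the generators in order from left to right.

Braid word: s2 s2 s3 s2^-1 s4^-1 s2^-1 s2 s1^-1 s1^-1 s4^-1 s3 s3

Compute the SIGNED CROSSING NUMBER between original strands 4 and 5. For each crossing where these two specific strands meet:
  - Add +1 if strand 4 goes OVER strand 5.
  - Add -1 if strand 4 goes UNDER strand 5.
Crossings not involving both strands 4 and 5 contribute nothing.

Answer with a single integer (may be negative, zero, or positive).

Answer: 0

Derivation:
Gen 1: crossing 2x3. Both 4&5? no. Sum: 0
Gen 2: crossing 3x2. Both 4&5? no. Sum: 0
Gen 3: crossing 3x4. Both 4&5? no. Sum: 0
Gen 4: crossing 2x4. Both 4&5? no. Sum: 0
Gen 5: crossing 3x5. Both 4&5? no. Sum: 0
Gen 6: crossing 4x2. Both 4&5? no. Sum: 0
Gen 7: crossing 2x4. Both 4&5? no. Sum: 0
Gen 8: crossing 1x4. Both 4&5? no. Sum: 0
Gen 9: crossing 4x1. Both 4&5? no. Sum: 0
Gen 10: crossing 5x3. Both 4&5? no. Sum: 0
Gen 11: crossing 2x3. Both 4&5? no. Sum: 0
Gen 12: crossing 3x2. Both 4&5? no. Sum: 0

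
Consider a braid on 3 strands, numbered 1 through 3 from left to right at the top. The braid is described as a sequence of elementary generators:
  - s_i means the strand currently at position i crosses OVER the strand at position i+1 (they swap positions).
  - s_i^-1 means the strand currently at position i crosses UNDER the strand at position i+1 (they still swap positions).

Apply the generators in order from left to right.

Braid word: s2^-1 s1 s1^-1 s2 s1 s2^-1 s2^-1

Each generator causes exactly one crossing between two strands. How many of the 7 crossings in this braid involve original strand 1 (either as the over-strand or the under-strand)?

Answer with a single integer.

Answer: 5

Derivation:
Gen 1: crossing 2x3. Involves strand 1? no. Count so far: 0
Gen 2: crossing 1x3. Involves strand 1? yes. Count so far: 1
Gen 3: crossing 3x1. Involves strand 1? yes. Count so far: 2
Gen 4: crossing 3x2. Involves strand 1? no. Count so far: 2
Gen 5: crossing 1x2. Involves strand 1? yes. Count so far: 3
Gen 6: crossing 1x3. Involves strand 1? yes. Count so far: 4
Gen 7: crossing 3x1. Involves strand 1? yes. Count so far: 5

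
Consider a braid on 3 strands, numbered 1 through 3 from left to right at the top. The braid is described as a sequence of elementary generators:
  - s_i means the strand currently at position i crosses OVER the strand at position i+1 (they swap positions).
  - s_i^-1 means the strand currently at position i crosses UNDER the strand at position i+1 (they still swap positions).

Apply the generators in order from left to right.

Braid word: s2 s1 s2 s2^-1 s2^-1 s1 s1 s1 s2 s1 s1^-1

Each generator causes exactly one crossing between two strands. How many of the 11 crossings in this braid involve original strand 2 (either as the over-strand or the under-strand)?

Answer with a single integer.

Gen 1: crossing 2x3. Involves strand 2? yes. Count so far: 1
Gen 2: crossing 1x3. Involves strand 2? no. Count so far: 1
Gen 3: crossing 1x2. Involves strand 2? yes. Count so far: 2
Gen 4: crossing 2x1. Involves strand 2? yes. Count so far: 3
Gen 5: crossing 1x2. Involves strand 2? yes. Count so far: 4
Gen 6: crossing 3x2. Involves strand 2? yes. Count so far: 5
Gen 7: crossing 2x3. Involves strand 2? yes. Count so far: 6
Gen 8: crossing 3x2. Involves strand 2? yes. Count so far: 7
Gen 9: crossing 3x1. Involves strand 2? no. Count so far: 7
Gen 10: crossing 2x1. Involves strand 2? yes. Count so far: 8
Gen 11: crossing 1x2. Involves strand 2? yes. Count so far: 9

Answer: 9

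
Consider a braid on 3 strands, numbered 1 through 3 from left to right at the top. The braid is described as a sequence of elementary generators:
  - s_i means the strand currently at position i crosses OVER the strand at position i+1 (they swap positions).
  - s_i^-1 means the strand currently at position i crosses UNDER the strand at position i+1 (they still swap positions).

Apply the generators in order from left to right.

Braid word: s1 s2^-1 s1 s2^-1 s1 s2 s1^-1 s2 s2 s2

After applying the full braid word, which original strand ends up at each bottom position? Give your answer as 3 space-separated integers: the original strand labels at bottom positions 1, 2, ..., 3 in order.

Gen 1 (s1): strand 1 crosses over strand 2. Perm now: [2 1 3]
Gen 2 (s2^-1): strand 1 crosses under strand 3. Perm now: [2 3 1]
Gen 3 (s1): strand 2 crosses over strand 3. Perm now: [3 2 1]
Gen 4 (s2^-1): strand 2 crosses under strand 1. Perm now: [3 1 2]
Gen 5 (s1): strand 3 crosses over strand 1. Perm now: [1 3 2]
Gen 6 (s2): strand 3 crosses over strand 2. Perm now: [1 2 3]
Gen 7 (s1^-1): strand 1 crosses under strand 2. Perm now: [2 1 3]
Gen 8 (s2): strand 1 crosses over strand 3. Perm now: [2 3 1]
Gen 9 (s2): strand 3 crosses over strand 1. Perm now: [2 1 3]
Gen 10 (s2): strand 1 crosses over strand 3. Perm now: [2 3 1]

Answer: 2 3 1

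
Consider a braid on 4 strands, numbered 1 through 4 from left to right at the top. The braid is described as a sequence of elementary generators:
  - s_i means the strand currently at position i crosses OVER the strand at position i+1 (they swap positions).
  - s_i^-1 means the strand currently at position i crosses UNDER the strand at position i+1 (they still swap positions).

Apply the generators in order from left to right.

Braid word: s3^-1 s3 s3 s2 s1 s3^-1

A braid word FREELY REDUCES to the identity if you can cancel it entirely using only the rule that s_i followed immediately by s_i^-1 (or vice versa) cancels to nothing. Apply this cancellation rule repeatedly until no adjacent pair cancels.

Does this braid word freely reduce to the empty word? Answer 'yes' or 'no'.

Answer: no

Derivation:
Gen 1 (s3^-1): push. Stack: [s3^-1]
Gen 2 (s3): cancels prior s3^-1. Stack: []
Gen 3 (s3): push. Stack: [s3]
Gen 4 (s2): push. Stack: [s3 s2]
Gen 5 (s1): push. Stack: [s3 s2 s1]
Gen 6 (s3^-1): push. Stack: [s3 s2 s1 s3^-1]
Reduced word: s3 s2 s1 s3^-1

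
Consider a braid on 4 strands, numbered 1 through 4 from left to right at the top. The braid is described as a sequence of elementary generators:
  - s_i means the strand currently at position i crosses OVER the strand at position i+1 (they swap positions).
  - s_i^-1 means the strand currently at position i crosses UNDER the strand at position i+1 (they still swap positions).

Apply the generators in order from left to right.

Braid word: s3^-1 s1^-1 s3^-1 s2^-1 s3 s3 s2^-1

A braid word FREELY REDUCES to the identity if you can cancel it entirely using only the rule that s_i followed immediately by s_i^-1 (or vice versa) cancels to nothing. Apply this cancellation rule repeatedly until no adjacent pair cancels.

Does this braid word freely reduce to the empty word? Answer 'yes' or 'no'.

Answer: no

Derivation:
Gen 1 (s3^-1): push. Stack: [s3^-1]
Gen 2 (s1^-1): push. Stack: [s3^-1 s1^-1]
Gen 3 (s3^-1): push. Stack: [s3^-1 s1^-1 s3^-1]
Gen 4 (s2^-1): push. Stack: [s3^-1 s1^-1 s3^-1 s2^-1]
Gen 5 (s3): push. Stack: [s3^-1 s1^-1 s3^-1 s2^-1 s3]
Gen 6 (s3): push. Stack: [s3^-1 s1^-1 s3^-1 s2^-1 s3 s3]
Gen 7 (s2^-1): push. Stack: [s3^-1 s1^-1 s3^-1 s2^-1 s3 s3 s2^-1]
Reduced word: s3^-1 s1^-1 s3^-1 s2^-1 s3 s3 s2^-1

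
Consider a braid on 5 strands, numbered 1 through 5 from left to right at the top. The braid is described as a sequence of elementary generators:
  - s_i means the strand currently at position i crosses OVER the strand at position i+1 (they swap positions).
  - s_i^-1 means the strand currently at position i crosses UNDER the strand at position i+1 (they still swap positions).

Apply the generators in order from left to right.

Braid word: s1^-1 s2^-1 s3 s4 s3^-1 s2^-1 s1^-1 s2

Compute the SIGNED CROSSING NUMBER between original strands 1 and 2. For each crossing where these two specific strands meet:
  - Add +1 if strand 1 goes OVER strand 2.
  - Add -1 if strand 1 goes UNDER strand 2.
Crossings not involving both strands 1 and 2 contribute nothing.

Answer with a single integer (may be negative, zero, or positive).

Answer: -1

Derivation:
Gen 1: 1 under 2. Both 1&2? yes. Contrib: -1. Sum: -1
Gen 2: crossing 1x3. Both 1&2? no. Sum: -1
Gen 3: crossing 1x4. Both 1&2? no. Sum: -1
Gen 4: crossing 1x5. Both 1&2? no. Sum: -1
Gen 5: crossing 4x5. Both 1&2? no. Sum: -1
Gen 6: crossing 3x5. Both 1&2? no. Sum: -1
Gen 7: crossing 2x5. Both 1&2? no. Sum: -1
Gen 8: crossing 2x3. Both 1&2? no. Sum: -1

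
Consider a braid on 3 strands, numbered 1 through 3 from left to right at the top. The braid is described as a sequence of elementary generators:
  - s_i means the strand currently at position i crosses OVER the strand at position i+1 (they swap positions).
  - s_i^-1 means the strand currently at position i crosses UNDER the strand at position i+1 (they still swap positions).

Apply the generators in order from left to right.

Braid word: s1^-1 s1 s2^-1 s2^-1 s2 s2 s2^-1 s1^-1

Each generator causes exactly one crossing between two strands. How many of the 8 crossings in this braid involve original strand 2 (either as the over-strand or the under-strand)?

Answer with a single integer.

Answer: 7

Derivation:
Gen 1: crossing 1x2. Involves strand 2? yes. Count so far: 1
Gen 2: crossing 2x1. Involves strand 2? yes. Count so far: 2
Gen 3: crossing 2x3. Involves strand 2? yes. Count so far: 3
Gen 4: crossing 3x2. Involves strand 2? yes. Count so far: 4
Gen 5: crossing 2x3. Involves strand 2? yes. Count so far: 5
Gen 6: crossing 3x2. Involves strand 2? yes. Count so far: 6
Gen 7: crossing 2x3. Involves strand 2? yes. Count so far: 7
Gen 8: crossing 1x3. Involves strand 2? no. Count so far: 7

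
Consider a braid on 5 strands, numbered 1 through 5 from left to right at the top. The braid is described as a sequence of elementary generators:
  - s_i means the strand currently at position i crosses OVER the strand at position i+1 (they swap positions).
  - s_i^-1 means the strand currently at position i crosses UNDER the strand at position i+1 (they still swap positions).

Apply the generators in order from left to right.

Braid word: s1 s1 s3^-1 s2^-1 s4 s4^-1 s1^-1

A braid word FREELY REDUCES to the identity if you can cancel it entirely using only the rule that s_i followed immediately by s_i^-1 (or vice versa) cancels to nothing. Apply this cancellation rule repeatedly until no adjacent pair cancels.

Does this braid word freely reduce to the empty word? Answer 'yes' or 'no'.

Answer: no

Derivation:
Gen 1 (s1): push. Stack: [s1]
Gen 2 (s1): push. Stack: [s1 s1]
Gen 3 (s3^-1): push. Stack: [s1 s1 s3^-1]
Gen 4 (s2^-1): push. Stack: [s1 s1 s3^-1 s2^-1]
Gen 5 (s4): push. Stack: [s1 s1 s3^-1 s2^-1 s4]
Gen 6 (s4^-1): cancels prior s4. Stack: [s1 s1 s3^-1 s2^-1]
Gen 7 (s1^-1): push. Stack: [s1 s1 s3^-1 s2^-1 s1^-1]
Reduced word: s1 s1 s3^-1 s2^-1 s1^-1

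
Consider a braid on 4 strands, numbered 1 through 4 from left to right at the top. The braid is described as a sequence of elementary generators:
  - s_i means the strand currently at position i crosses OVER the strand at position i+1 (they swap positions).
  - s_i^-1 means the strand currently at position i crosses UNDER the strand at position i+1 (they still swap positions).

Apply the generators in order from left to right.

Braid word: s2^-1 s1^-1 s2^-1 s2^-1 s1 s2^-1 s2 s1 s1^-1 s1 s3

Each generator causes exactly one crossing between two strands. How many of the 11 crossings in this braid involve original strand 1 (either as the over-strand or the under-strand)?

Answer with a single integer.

Answer: 7

Derivation:
Gen 1: crossing 2x3. Involves strand 1? no. Count so far: 0
Gen 2: crossing 1x3. Involves strand 1? yes. Count so far: 1
Gen 3: crossing 1x2. Involves strand 1? yes. Count so far: 2
Gen 4: crossing 2x1. Involves strand 1? yes. Count so far: 3
Gen 5: crossing 3x1. Involves strand 1? yes. Count so far: 4
Gen 6: crossing 3x2. Involves strand 1? no. Count so far: 4
Gen 7: crossing 2x3. Involves strand 1? no. Count so far: 4
Gen 8: crossing 1x3. Involves strand 1? yes. Count so far: 5
Gen 9: crossing 3x1. Involves strand 1? yes. Count so far: 6
Gen 10: crossing 1x3. Involves strand 1? yes. Count so far: 7
Gen 11: crossing 2x4. Involves strand 1? no. Count so far: 7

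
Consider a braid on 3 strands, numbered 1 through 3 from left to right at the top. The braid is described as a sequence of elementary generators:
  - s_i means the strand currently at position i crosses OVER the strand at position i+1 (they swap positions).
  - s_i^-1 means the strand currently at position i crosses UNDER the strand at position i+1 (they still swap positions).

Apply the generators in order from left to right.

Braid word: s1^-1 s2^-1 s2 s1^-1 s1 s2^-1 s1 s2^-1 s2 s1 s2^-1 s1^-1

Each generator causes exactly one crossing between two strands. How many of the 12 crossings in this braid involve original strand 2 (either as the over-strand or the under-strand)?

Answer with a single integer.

Gen 1: crossing 1x2. Involves strand 2? yes. Count so far: 1
Gen 2: crossing 1x3. Involves strand 2? no. Count so far: 1
Gen 3: crossing 3x1. Involves strand 2? no. Count so far: 1
Gen 4: crossing 2x1. Involves strand 2? yes. Count so far: 2
Gen 5: crossing 1x2. Involves strand 2? yes. Count so far: 3
Gen 6: crossing 1x3. Involves strand 2? no. Count so far: 3
Gen 7: crossing 2x3. Involves strand 2? yes. Count so far: 4
Gen 8: crossing 2x1. Involves strand 2? yes. Count so far: 5
Gen 9: crossing 1x2. Involves strand 2? yes. Count so far: 6
Gen 10: crossing 3x2. Involves strand 2? yes. Count so far: 7
Gen 11: crossing 3x1. Involves strand 2? no. Count so far: 7
Gen 12: crossing 2x1. Involves strand 2? yes. Count so far: 8

Answer: 8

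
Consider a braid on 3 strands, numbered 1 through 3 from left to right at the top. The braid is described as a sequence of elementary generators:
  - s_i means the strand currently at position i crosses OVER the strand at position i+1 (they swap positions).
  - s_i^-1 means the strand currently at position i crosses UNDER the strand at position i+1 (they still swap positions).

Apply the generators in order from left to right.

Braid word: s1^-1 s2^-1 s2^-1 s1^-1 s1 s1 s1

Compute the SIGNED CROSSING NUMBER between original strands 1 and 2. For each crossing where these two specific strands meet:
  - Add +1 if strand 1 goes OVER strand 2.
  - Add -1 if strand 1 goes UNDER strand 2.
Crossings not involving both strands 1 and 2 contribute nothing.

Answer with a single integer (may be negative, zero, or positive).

Gen 1: 1 under 2. Both 1&2? yes. Contrib: -1. Sum: -1
Gen 2: crossing 1x3. Both 1&2? no. Sum: -1
Gen 3: crossing 3x1. Both 1&2? no. Sum: -1
Gen 4: 2 under 1. Both 1&2? yes. Contrib: +1. Sum: 0
Gen 5: 1 over 2. Both 1&2? yes. Contrib: +1. Sum: 1
Gen 6: 2 over 1. Both 1&2? yes. Contrib: -1. Sum: 0
Gen 7: 1 over 2. Both 1&2? yes. Contrib: +1. Sum: 1

Answer: 1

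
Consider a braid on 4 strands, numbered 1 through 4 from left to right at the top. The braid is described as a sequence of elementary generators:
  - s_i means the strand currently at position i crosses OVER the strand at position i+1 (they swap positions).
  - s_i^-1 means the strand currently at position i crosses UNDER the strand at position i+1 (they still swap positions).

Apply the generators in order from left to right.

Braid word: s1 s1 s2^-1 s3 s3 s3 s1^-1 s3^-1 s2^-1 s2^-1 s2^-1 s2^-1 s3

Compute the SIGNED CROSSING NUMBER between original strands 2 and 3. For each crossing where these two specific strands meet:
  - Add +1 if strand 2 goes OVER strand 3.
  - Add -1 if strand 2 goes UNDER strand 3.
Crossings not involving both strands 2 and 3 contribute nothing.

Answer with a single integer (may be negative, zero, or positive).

Gen 1: crossing 1x2. Both 2&3? no. Sum: 0
Gen 2: crossing 2x1. Both 2&3? no. Sum: 0
Gen 3: 2 under 3. Both 2&3? yes. Contrib: -1. Sum: -1
Gen 4: crossing 2x4. Both 2&3? no. Sum: -1
Gen 5: crossing 4x2. Both 2&3? no. Sum: -1
Gen 6: crossing 2x4. Both 2&3? no. Sum: -1
Gen 7: crossing 1x3. Both 2&3? no. Sum: -1
Gen 8: crossing 4x2. Both 2&3? no. Sum: -1
Gen 9: crossing 1x2. Both 2&3? no. Sum: -1
Gen 10: crossing 2x1. Both 2&3? no. Sum: -1
Gen 11: crossing 1x2. Both 2&3? no. Sum: -1
Gen 12: crossing 2x1. Both 2&3? no. Sum: -1
Gen 13: crossing 2x4. Both 2&3? no. Sum: -1

Answer: -1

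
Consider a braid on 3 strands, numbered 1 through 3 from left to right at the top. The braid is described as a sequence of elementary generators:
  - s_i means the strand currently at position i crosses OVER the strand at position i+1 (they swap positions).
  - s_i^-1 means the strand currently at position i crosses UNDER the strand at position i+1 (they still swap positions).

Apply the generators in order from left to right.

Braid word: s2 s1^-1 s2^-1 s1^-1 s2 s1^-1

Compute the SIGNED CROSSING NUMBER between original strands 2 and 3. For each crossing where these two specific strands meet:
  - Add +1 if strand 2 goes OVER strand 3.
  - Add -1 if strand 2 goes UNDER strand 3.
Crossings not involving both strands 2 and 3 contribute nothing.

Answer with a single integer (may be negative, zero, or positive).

Answer: 2

Derivation:
Gen 1: 2 over 3. Both 2&3? yes. Contrib: +1. Sum: 1
Gen 2: crossing 1x3. Both 2&3? no. Sum: 1
Gen 3: crossing 1x2. Both 2&3? no. Sum: 1
Gen 4: 3 under 2. Both 2&3? yes. Contrib: +1. Sum: 2
Gen 5: crossing 3x1. Both 2&3? no. Sum: 2
Gen 6: crossing 2x1. Both 2&3? no. Sum: 2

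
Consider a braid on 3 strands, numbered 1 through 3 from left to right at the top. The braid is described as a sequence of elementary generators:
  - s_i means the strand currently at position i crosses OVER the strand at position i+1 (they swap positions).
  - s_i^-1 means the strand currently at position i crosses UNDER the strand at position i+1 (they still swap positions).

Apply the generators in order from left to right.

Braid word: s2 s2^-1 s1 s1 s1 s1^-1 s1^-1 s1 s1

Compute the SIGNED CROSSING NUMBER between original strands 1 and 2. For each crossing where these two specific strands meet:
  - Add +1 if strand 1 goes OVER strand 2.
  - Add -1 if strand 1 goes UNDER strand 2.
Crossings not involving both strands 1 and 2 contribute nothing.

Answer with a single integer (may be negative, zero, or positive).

Gen 1: crossing 2x3. Both 1&2? no. Sum: 0
Gen 2: crossing 3x2. Both 1&2? no. Sum: 0
Gen 3: 1 over 2. Both 1&2? yes. Contrib: +1. Sum: 1
Gen 4: 2 over 1. Both 1&2? yes. Contrib: -1. Sum: 0
Gen 5: 1 over 2. Both 1&2? yes. Contrib: +1. Sum: 1
Gen 6: 2 under 1. Both 1&2? yes. Contrib: +1. Sum: 2
Gen 7: 1 under 2. Both 1&2? yes. Contrib: -1. Sum: 1
Gen 8: 2 over 1. Both 1&2? yes. Contrib: -1. Sum: 0
Gen 9: 1 over 2. Both 1&2? yes. Contrib: +1. Sum: 1

Answer: 1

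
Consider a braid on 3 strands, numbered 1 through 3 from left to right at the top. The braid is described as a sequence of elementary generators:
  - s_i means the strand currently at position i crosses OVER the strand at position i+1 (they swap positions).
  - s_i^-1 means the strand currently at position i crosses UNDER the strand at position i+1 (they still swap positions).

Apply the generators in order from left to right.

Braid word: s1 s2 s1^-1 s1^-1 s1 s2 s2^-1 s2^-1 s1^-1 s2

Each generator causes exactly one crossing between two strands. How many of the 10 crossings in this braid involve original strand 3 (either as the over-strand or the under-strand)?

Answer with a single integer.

Answer: 6

Derivation:
Gen 1: crossing 1x2. Involves strand 3? no. Count so far: 0
Gen 2: crossing 1x3. Involves strand 3? yes. Count so far: 1
Gen 3: crossing 2x3. Involves strand 3? yes. Count so far: 2
Gen 4: crossing 3x2. Involves strand 3? yes. Count so far: 3
Gen 5: crossing 2x3. Involves strand 3? yes. Count so far: 4
Gen 6: crossing 2x1. Involves strand 3? no. Count so far: 4
Gen 7: crossing 1x2. Involves strand 3? no. Count so far: 4
Gen 8: crossing 2x1. Involves strand 3? no. Count so far: 4
Gen 9: crossing 3x1. Involves strand 3? yes. Count so far: 5
Gen 10: crossing 3x2. Involves strand 3? yes. Count so far: 6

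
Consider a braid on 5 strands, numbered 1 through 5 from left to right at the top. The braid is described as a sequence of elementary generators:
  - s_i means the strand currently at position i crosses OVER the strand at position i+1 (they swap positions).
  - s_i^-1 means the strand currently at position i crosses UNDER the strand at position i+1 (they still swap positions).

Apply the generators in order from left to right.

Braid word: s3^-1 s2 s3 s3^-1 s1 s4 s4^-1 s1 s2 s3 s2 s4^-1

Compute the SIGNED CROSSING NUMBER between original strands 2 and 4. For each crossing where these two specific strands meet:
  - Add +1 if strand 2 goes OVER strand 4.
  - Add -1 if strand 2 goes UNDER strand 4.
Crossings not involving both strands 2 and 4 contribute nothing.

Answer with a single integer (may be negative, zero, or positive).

Answer: 0

Derivation:
Gen 1: crossing 3x4. Both 2&4? no. Sum: 0
Gen 2: 2 over 4. Both 2&4? yes. Contrib: +1. Sum: 1
Gen 3: crossing 2x3. Both 2&4? no. Sum: 1
Gen 4: crossing 3x2. Both 2&4? no. Sum: 1
Gen 5: crossing 1x4. Both 2&4? no. Sum: 1
Gen 6: crossing 3x5. Both 2&4? no. Sum: 1
Gen 7: crossing 5x3. Both 2&4? no. Sum: 1
Gen 8: crossing 4x1. Both 2&4? no. Sum: 1
Gen 9: 4 over 2. Both 2&4? yes. Contrib: -1. Sum: 0
Gen 10: crossing 4x3. Both 2&4? no. Sum: 0
Gen 11: crossing 2x3. Both 2&4? no. Sum: 0
Gen 12: crossing 4x5. Both 2&4? no. Sum: 0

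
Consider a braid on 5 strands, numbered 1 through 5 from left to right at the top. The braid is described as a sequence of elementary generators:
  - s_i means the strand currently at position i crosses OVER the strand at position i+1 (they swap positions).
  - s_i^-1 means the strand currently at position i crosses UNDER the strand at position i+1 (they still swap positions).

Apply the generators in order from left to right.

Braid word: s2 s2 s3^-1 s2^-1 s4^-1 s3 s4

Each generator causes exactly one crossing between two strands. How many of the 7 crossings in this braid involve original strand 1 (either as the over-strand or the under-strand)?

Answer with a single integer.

Answer: 0

Derivation:
Gen 1: crossing 2x3. Involves strand 1? no. Count so far: 0
Gen 2: crossing 3x2. Involves strand 1? no. Count so far: 0
Gen 3: crossing 3x4. Involves strand 1? no. Count so far: 0
Gen 4: crossing 2x4. Involves strand 1? no. Count so far: 0
Gen 5: crossing 3x5. Involves strand 1? no. Count so far: 0
Gen 6: crossing 2x5. Involves strand 1? no. Count so far: 0
Gen 7: crossing 2x3. Involves strand 1? no. Count so far: 0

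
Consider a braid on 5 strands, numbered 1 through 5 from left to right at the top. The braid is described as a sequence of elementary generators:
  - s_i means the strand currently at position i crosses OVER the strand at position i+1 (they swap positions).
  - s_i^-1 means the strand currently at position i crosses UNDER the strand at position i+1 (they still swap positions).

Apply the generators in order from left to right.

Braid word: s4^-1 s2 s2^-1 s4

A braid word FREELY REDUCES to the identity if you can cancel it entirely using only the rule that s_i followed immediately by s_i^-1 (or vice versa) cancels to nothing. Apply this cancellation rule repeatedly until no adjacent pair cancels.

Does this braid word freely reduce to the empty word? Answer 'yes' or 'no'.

Answer: yes

Derivation:
Gen 1 (s4^-1): push. Stack: [s4^-1]
Gen 2 (s2): push. Stack: [s4^-1 s2]
Gen 3 (s2^-1): cancels prior s2. Stack: [s4^-1]
Gen 4 (s4): cancels prior s4^-1. Stack: []
Reduced word: (empty)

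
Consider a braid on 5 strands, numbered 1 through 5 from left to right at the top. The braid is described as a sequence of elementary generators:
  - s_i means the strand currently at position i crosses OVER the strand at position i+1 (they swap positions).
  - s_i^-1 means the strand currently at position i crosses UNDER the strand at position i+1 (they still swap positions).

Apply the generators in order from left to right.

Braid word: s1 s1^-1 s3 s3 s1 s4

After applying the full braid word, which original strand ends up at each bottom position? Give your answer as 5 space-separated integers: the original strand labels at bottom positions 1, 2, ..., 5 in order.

Answer: 2 1 3 5 4

Derivation:
Gen 1 (s1): strand 1 crosses over strand 2. Perm now: [2 1 3 4 5]
Gen 2 (s1^-1): strand 2 crosses under strand 1. Perm now: [1 2 3 4 5]
Gen 3 (s3): strand 3 crosses over strand 4. Perm now: [1 2 4 3 5]
Gen 4 (s3): strand 4 crosses over strand 3. Perm now: [1 2 3 4 5]
Gen 5 (s1): strand 1 crosses over strand 2. Perm now: [2 1 3 4 5]
Gen 6 (s4): strand 4 crosses over strand 5. Perm now: [2 1 3 5 4]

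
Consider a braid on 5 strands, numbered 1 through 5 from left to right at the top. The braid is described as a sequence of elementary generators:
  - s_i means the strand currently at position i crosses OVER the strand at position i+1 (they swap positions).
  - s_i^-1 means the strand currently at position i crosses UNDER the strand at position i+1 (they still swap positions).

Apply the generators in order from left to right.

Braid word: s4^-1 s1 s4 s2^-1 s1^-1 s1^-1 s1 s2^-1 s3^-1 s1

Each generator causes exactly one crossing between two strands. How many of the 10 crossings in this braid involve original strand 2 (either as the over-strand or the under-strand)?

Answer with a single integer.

Gen 1: crossing 4x5. Involves strand 2? no. Count so far: 0
Gen 2: crossing 1x2. Involves strand 2? yes. Count so far: 1
Gen 3: crossing 5x4. Involves strand 2? no. Count so far: 1
Gen 4: crossing 1x3. Involves strand 2? no. Count so far: 1
Gen 5: crossing 2x3. Involves strand 2? yes. Count so far: 2
Gen 6: crossing 3x2. Involves strand 2? yes. Count so far: 3
Gen 7: crossing 2x3. Involves strand 2? yes. Count so far: 4
Gen 8: crossing 2x1. Involves strand 2? yes. Count so far: 5
Gen 9: crossing 2x4. Involves strand 2? yes. Count so far: 6
Gen 10: crossing 3x1. Involves strand 2? no. Count so far: 6

Answer: 6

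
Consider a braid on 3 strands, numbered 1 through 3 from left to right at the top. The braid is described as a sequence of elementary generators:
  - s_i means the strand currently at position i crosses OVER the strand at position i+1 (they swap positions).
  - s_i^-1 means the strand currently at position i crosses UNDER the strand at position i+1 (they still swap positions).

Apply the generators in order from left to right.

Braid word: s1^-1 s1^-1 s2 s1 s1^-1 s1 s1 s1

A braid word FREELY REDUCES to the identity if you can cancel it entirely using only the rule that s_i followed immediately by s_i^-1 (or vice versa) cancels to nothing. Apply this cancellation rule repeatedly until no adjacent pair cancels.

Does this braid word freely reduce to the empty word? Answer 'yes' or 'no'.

Answer: no

Derivation:
Gen 1 (s1^-1): push. Stack: [s1^-1]
Gen 2 (s1^-1): push. Stack: [s1^-1 s1^-1]
Gen 3 (s2): push. Stack: [s1^-1 s1^-1 s2]
Gen 4 (s1): push. Stack: [s1^-1 s1^-1 s2 s1]
Gen 5 (s1^-1): cancels prior s1. Stack: [s1^-1 s1^-1 s2]
Gen 6 (s1): push. Stack: [s1^-1 s1^-1 s2 s1]
Gen 7 (s1): push. Stack: [s1^-1 s1^-1 s2 s1 s1]
Gen 8 (s1): push. Stack: [s1^-1 s1^-1 s2 s1 s1 s1]
Reduced word: s1^-1 s1^-1 s2 s1 s1 s1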